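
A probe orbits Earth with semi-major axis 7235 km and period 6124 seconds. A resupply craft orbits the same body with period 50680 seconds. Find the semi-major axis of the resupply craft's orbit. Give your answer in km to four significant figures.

Kepler's third law: a³ ∝ T², so a₂ = a₁ (T₂/T₁)^(2/3).
T₂/T₁ = 8.276, (T₂/T₁)^(2/3) = 4.091.
a₂ = 7235 × 4.091 = 29600 km.

a₂ ≈ 29600 km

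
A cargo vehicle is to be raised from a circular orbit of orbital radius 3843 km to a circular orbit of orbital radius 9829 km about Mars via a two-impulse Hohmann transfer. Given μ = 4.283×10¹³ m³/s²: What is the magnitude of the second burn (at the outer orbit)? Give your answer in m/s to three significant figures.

r₁ = 3843 km = 3.843×10⁶ m.
r₂ = 9829 km = 9.829×10⁶ m.
Transfer ellipse a_t = (r₁ + r₂)/2 = 6.836×10⁶ m.
At r₁: circular v_c1 = √(μ/r₁) = 3338 m/s; transfer-periapsis v_p = √[μ(2/r₁ − 1/a_t)] = 4003 m/s.
At r₂: circular v_c2 = √(μ/r₂) = 2087 m/s; transfer-apoapsis v_a = √[μ(2/r₂ − 1/a_t)] = 1565 m/s.
Δv₂ = v_c2 − v_a = 522.3 m/s.

Δv ≈ 522 m/s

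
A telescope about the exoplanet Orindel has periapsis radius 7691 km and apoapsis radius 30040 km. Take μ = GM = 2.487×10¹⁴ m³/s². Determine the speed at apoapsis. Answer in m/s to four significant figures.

v ≈ 1837 m/s

Semi-major axis a = (r_p + r_a)/2 = 18866 km = 1.887×10⁷ m.
Vis-viva: v² = μ(2/r − 1/a) = 2.487×10¹⁴ × (6.658×10⁻⁸ − 5.301×10⁻⁸) = 3.375×10⁶ m²/s².
v = 1837 m/s.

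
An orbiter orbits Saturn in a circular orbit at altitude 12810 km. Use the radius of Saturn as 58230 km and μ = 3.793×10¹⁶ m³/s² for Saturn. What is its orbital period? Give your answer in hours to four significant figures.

T ≈ 5.366 hours

r = 58230 + 12810 = 71040 km = 7.1040×10⁷ m.
Kepler's third law: T = 2π√(r³/μ) = 2π√((7.104×10⁷)³ / 3.793×10¹⁶).
r³/μ = 9.452×10⁶ s², so T = 2π × 3.074×10³ = 1.932×10⁴ s.
Converting: 1.932×10⁴ s ÷ 3600 = 5.366 hours.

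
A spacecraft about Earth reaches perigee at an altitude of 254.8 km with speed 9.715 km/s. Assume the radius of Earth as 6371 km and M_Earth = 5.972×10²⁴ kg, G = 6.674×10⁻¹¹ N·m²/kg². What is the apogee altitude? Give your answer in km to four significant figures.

μ = GM = 6.674×10⁻¹¹ × 5.972×10²⁴ = 3.986×10¹⁴ m³/s².
r_p = 6371 + 254.8 = 6625.8 km = 6.626×10⁶ m.
Specific energy ε = v²/2 − μ/r = -1.296×10⁷ J/kg, so a = −μ/(2ε) = 1.537×10⁷ m.
The apsides satisfy r_p + r_a = 2a, so the apogee radius is 2a − r_p = 2.412×10⁷ m = 24119 km.
Apogee altitude = 24119 − 6371 = 17748 km.

apogee altitude ≈ 17750 km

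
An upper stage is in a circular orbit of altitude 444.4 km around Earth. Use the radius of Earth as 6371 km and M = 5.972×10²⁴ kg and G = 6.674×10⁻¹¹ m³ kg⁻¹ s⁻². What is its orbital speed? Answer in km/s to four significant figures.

v ≈ 7.647 km/s

μ = GM = 6.674×10⁻¹¹ × 5.972×10²⁴ = 3.986×10¹⁴ m³/s².
r = 6371 + 444.4 = 6815.4 km = 6.8154×10⁶ m.
For a circular orbit v = √(μ/r) = √(3.986×10¹⁴ / 6.815×10⁶) = √(5.848×10⁷) = 7647 m/s.
That is 7.647 km/s.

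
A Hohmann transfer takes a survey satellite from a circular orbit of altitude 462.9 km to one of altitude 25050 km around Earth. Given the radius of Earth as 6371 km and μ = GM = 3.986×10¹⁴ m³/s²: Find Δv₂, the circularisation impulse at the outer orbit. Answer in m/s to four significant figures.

Δv ≈ 1433 m/s

r₁ = 6371 + 462.9 = 6833.9 km = 6.8339×10⁶ m.
r₂ = 6371 + 25050 = 31421 km = 3.1421×10⁷ m.
Transfer ellipse a_t = (r₁ + r₂)/2 = 1.913×10⁷ m.
At r₁: circular v_c1 = √(μ/r₁) = 7637 m/s; transfer-perigee v_p = √[μ(2/r₁ − 1/a_t)] = 9788 m/s.
At r₂: circular v_c2 = √(μ/r₂) = 3562 m/s; transfer-apogee v_a = √[μ(2/r₂ − 1/a_t)] = 2129 m/s.
Δv₂ = v_c2 − v_a = 1433 m/s.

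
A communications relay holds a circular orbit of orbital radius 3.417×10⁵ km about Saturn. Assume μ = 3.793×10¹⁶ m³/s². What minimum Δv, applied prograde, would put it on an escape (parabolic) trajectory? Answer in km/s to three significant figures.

r = 3.417×10⁵ km = 3.417×10⁸ m.
Circular speed v_c = √(μ/r) = 10540 m/s.
Escape speed v_esc = √(2μ/r) = √2 × v_c = 14900 m/s.
Δv = v_esc − v_c = 4364 m/s = 4.364 km/s.

Δv ≈ 4.36 km/s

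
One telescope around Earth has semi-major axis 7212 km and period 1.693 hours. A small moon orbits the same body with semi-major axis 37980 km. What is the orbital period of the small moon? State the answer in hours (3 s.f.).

Kepler's third law: T² ∝ a³, so T₂ = T₁ (a₂/a₁)^(3/2).
a₂/a₁ = 5.266, (a₂/a₁)^(3/2) = 12.09.
T₂ = 1.693 × 12.09 = 20.46 hours.

T₂ ≈ 20.5 hours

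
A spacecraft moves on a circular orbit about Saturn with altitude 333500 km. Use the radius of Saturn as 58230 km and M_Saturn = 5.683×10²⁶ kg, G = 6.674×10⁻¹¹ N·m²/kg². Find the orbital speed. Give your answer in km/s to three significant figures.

μ = GM = 6.674×10⁻¹¹ × 5.683×10²⁶ = 3.793×10¹⁶ m³/s².
r = 58230 + 333500 = 391730 km = 3.9173×10⁸ m.
For a circular orbit v = √(μ/r) = √(3.793×10¹⁶ / 3.917×10⁸) = √(9.682×10⁷) = 9840 m/s.
That is 9.840 km/s.

v ≈ 9.84 km/s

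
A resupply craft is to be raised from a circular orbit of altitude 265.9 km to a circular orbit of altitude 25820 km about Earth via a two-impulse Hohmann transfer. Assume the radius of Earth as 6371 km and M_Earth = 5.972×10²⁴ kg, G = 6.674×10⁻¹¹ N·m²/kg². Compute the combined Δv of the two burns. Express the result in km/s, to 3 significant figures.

Δv_total ≈ 3.69 km/s

μ = GM = 6.674×10⁻¹¹ × 5.972×10²⁴ = 3.986×10¹⁴ m³/s².
r₁ = 6371 + 265.9 = 6636.9 km = 6.6369×10⁶ m.
r₂ = 6371 + 25820 = 32191 km = 3.2191×10⁷ m.
Transfer ellipse a_t = (r₁ + r₂)/2 = 1.941×10⁷ m.
At r₁: circular v_c1 = √(μ/r₁) = 7749 m/s; transfer-perigee v_p = √[μ(2/r₁ − 1/a_t)] = 9979 m/s.
Δv₁ = v_p − v_c1 = 2229 m/s.
At r₂: circular v_c2 = √(μ/r₂) = 3519 m/s; transfer-apogee v_a = √[μ(2/r₂ − 1/a_t)] = 2057 m/s.
Δv₂ = v_c2 − v_a = 1461 m/s.
Total Δv = Δv₁ + Δv₂ = 3691 m/s = 3.691 km/s.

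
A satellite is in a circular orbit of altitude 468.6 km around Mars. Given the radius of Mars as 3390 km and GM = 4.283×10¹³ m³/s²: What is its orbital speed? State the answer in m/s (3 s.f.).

r = 3390 + 468.6 = 3858.6 km = 3.8586×10⁶ m.
For a circular orbit v = √(μ/r) = √(4.283×10¹³ / 3.859×10⁶) = √(1.110×10⁷) = 3332 m/s.

v ≈ 3330 m/s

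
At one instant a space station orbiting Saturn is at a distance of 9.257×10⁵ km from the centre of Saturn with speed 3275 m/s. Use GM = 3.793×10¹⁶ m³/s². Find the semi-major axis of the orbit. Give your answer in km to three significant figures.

a ≈ 5.33×10⁵ km

r = 9.257×10⁸ m.
Specific orbital energy ε = v²/2 − μ/r = (3275)²/2 − 3.793×10¹⁶/9.257×10⁸ = -3.561×10⁷ J/kg.
Since ε = −μ/(2a), a = −μ/(2ε) = 5.326×10⁸ m = 5.3255×10⁵ km.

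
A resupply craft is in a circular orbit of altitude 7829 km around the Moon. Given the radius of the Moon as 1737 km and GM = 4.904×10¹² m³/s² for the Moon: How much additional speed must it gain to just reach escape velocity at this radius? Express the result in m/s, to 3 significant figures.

r = 1737 + 7829 = 9566.0 km = 9.5660×10⁶ m.
Circular speed v_c = √(μ/r) = 716.0 m/s.
Escape speed v_esc = √(2μ/r) = √2 × v_c = 1013 m/s.
Δv = v_esc − v_c = 296.6 m/s.

Δv ≈ 297 m/s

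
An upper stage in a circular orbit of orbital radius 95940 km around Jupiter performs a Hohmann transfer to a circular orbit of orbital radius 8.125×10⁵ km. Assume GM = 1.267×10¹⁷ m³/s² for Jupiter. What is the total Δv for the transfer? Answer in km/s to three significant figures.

r₁ = 95940 km = 9.594×10⁷ m.
r₂ = 8.125×10⁵ km = 8.125×10⁸ m.
Transfer ellipse a_t = (r₁ + r₂)/2 = 4.542×10⁸ m.
At r₁: circular v_c1 = √(μ/r₁) = 36340 m/s; transfer-perijove v_p = √[μ(2/r₁ − 1/a_t)] = 48600 m/s.
Δv₁ = v_p − v_c1 = 12260 m/s.
At r₂: circular v_c2 = √(μ/r₂) = 12490 m/s; transfer-apojove v_a = √[μ(2/r₂ − 1/a_t)] = 5739 m/s.
Δv₂ = v_c2 − v_a = 6748 m/s.
Total Δv = Δv₁ + Δv₂ = 19010 m/s = 19.01 km/s.

Δv_total ≈ 19.0 km/s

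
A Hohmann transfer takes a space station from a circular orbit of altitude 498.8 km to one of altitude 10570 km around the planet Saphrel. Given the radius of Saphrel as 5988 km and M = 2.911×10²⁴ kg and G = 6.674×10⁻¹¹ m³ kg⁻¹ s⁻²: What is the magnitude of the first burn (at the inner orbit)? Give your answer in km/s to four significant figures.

Δv ≈ 1.088 km/s

μ = GM = 6.674×10⁻¹¹ × 2.911×10²⁴ = 1.943×10¹⁴ m³/s².
r₁ = 5988 + 498.8 = 6486.8 km = 6.4868×10⁶ m.
r₂ = 5988 + 10570 = 16558 km = 1.6558×10⁷ m.
Transfer ellipse a_t = (r₁ + r₂)/2 = 1.152×10⁷ m.
At r₁: circular v_c1 = √(μ/r₁) = 5473 m/s; transfer-periapsis v_p = √[μ(2/r₁ − 1/a_t)] = 6560 m/s.
Δv₁ = v_p − v_c1 = 1088 m/s.
= 1.088 km/s.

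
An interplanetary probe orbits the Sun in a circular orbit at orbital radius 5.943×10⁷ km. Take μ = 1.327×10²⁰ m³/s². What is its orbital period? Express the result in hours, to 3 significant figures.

T ≈ 2200 hours

r = 5.943×10⁷ km = 5.943×10¹⁰ m.
Kepler's third law: T = 2π√(r³/μ) = 2π√((5.943×10¹⁰)³ / 1.327×10²⁰).
r³/μ = 1.582×10¹² s², so T = 2π × 1.258×10⁶ = 7.902×10⁶ s.
Converting: 7.902×10⁶ s ÷ 3600 = 2195 hours.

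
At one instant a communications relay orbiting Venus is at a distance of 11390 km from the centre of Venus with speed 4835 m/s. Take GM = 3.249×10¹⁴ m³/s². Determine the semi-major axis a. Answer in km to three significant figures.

a ≈ 9650 km

r = 1.139×10⁷ m.
Vis-viva rearranged: 1/a = 2/r − v²/μ = 1.756×10⁻⁷ − 7.195×10⁻⁸ = 1.036×10⁻⁷ m⁻¹.
a = 9.649×10⁶ m = 9648.7 km.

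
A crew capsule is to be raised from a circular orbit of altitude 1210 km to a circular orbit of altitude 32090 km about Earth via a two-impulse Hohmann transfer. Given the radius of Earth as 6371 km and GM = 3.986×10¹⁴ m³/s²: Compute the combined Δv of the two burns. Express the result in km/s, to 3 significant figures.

Δv_total ≈ 3.49 km/s

r₁ = 6371 + 1210 = 7581.0 km = 7.5810×10⁶ m.
r₂ = 6371 + 32090 = 38461 km = 3.8461×10⁷ m.
Transfer ellipse a_t = (r₁ + r₂)/2 = 2.302×10⁷ m.
At r₁: circular v_c1 = √(μ/r₁) = 7251 m/s; transfer-perigee v_p = √[μ(2/r₁ − 1/a_t)] = 9372 m/s.
Δv₁ = v_p − v_c1 = 2121 m/s.
At r₂: circular v_c2 = √(μ/r₂) = 3219 m/s; transfer-apogee v_a = √[μ(2/r₂ − 1/a_t)] = 1847 m/s.
Δv₂ = v_c2 − v_a = 1372 m/s.
Total Δv = Δv₁ + Δv₂ = 3493 m/s = 3.493 km/s.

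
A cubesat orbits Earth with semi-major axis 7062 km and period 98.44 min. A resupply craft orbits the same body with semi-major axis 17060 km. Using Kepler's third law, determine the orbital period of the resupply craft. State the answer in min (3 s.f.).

T₂ ≈ 370 min

Kepler's third law: T² ∝ a³, so T₂ = T₁ (a₂/a₁)^(3/2).
a₂/a₁ = 2.416, (a₂/a₁)^(3/2) = 3.755.
T₂ = 98.44 × 3.755 = 369.6 min.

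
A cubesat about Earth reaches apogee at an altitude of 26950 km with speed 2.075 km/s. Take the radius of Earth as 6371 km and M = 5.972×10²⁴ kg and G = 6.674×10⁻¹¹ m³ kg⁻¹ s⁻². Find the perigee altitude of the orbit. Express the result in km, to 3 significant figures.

perigee altitude ≈ 942 km

μ = GM = 6.674×10⁻¹¹ × 5.972×10²⁴ = 3.986×10¹⁴ m³/s².
r_a = 6371 + 26950 = 33321 km = 3.332×10⁷ m.
Specific energy ε = v²/2 − μ/r = -9.809×10⁶ J/kg, so a = −μ/(2ε) = 2.032×10⁷ m.
The apsides satisfy r_p + r_a = 2a, so the perigee radius is 2a − r_a = 7.313×10⁶ m = 7313.3 km.
Perigee altitude = 7313.3 − 6371 = 942.25 km.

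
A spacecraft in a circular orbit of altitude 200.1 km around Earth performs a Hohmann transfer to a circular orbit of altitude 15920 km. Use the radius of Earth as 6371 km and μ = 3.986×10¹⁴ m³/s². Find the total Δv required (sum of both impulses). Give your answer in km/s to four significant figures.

Δv_total ≈ 3.267 km/s

r₁ = 6371 + 200.1 = 6571.1 km = 6.5711×10⁶ m.
r₂ = 6371 + 15920 = 22291 km = 2.2291×10⁷ m.
Transfer ellipse a_t = (r₁ + r₂)/2 = 1.443×10⁷ m.
At r₁: circular v_c1 = √(μ/r₁) = 7788 m/s; transfer-perigee v_p = √[μ(2/r₁ − 1/a_t)] = 9680 m/s.
Δv₁ = v_p − v_c1 = 1891 m/s.
At r₂: circular v_c2 = √(μ/r₂) = 4229 m/s; transfer-apogee v_a = √[μ(2/r₂ − 1/a_t)] = 2853 m/s.
Δv₂ = v_c2 − v_a = 1375 m/s.
Total Δv = Δv₁ + Δv₂ = 3267 m/s = 3.267 km/s.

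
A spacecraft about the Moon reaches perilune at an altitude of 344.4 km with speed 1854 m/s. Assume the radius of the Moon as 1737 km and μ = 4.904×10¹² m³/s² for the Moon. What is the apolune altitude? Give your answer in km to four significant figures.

r_p = 1737 + 344.4 = 2081.4 km = 2.081×10⁶ m.
Specific energy ε = v²/2 − μ/r = -6.374×10⁵ J/kg, so a = −μ/(2ε) = 3.847×10⁶ m.
The apsides satisfy r_p + r_a = 2a, so the apolune radius is 2a − r_p = 5.612×10⁶ m = 5611.8 km.
Apolune altitude = 5611.8 − 1737 = 3874.8 km.

apolune altitude ≈ 3875 km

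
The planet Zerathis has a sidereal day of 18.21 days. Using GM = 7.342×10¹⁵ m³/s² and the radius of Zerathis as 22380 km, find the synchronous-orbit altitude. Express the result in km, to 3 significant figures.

h_sync ≈ 7.50×10⁵ km

T = 18.21 days = 1.573×10⁶ s.
A synchronous orbit has period T, so by Kepler's third law a = (μT²/4π²)^(1/3).
μT²/4π² = 7.342×10¹⁵ × (1.573×10⁶)² / 39.48 = 4.604×10²⁶ m³.
a = 7.721×10⁸ m = 7.7215×10⁵ km.
Altitude h = a − R = 7.7215×10⁵ − 22380 = 7.4977×10⁵ km.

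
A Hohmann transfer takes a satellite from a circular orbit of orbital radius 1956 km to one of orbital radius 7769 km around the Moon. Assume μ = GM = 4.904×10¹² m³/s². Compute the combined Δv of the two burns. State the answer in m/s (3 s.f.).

r₁ = 1956 km = 1.956×10⁶ m.
r₂ = 7769 km = 7.769×10⁶ m.
Transfer ellipse a_t = (r₁ + r₂)/2 = 4.862×10⁶ m.
At r₁: circular v_c1 = √(μ/r₁) = 1583 m/s; transfer-perilune v_p = √[μ(2/r₁ − 1/a_t)] = 2001 m/s.
Δv₁ = v_p − v_c1 = 418.0 m/s.
At r₂: circular v_c2 = √(μ/r₂) = 794.5 m/s; transfer-apolune v_a = √[μ(2/r₂ − 1/a_t)] = 503.9 m/s.
Δv₂ = v_c2 − v_a = 290.6 m/s.
Total Δv = Δv₁ + Δv₂ = 708.6 m/s.

Δv_total ≈ 709 m/s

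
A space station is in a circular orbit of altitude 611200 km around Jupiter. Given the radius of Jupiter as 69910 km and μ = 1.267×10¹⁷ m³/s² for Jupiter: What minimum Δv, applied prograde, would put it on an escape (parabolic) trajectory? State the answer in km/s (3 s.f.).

Δv ≈ 5.65 km/s

r = 69910 + 611200 = 681110 km = 6.8111×10⁸ m.
Circular speed v_c = √(μ/r) = 13640 m/s.
Escape speed v_esc = √(2μ/r) = √2 × v_c = 19290 m/s.
Δv = v_esc − v_c = 5649 m/s = 5.649 km/s.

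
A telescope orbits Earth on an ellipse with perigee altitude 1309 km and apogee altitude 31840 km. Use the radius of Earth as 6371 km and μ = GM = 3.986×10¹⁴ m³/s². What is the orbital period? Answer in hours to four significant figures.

r_p = 6371 + 1309 = 7680.0 km = 7.6800×10⁶ m.
r_a = 6371 + 31840 = 38211 km = 3.8211×10⁷ m.
Semi-major axis a = (r_p + r_a)/2 = (7680.0 + 38211)/2 = 22946 km = 2.295×10⁷ m.
By Kepler's third law T = 2π√(a³/μ) = 2π × 5.505×10³ = 3.459×10⁴ s.
= 9.608 hours.

T ≈ 9.608 hours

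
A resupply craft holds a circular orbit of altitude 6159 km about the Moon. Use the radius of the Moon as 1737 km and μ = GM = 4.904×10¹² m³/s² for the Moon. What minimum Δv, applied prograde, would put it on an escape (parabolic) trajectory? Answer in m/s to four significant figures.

Δv ≈ 326.4 m/s

r = 1737 + 6159 = 7896.0 km = 7.8960×10⁶ m.
Circular speed v_c = √(μ/r) = 788.1 m/s.
Escape speed v_esc = √(2μ/r) = √2 × v_c = 1115 m/s.
Δv = v_esc − v_c = 326.4 m/s.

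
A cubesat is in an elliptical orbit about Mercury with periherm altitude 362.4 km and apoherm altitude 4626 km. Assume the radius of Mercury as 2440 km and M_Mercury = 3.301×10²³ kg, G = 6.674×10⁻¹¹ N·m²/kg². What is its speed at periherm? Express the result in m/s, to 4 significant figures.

v ≈ 3355 m/s

μ = GM = 6.674×10⁻¹¹ × 3.301×10²³ = 2.203×10¹³ m³/s².
r_p = 2440 + 362.4 = 2802.4 km = 2.8024×10⁶ m.
r_a = 2440 + 4626 = 7066.0 km = 7.0660×10⁶ m.
Semi-major axis a = (r_p + r_a)/2 = 4934.2 km = 4.934×10⁶ m.
Vis-viva: v² = μ(2/r − 1/a) = 2.203×10¹³ × (7.137×10⁻⁷ − 2.027×10⁻⁷) = 1.126×10⁷ m²/s².
v = 3355 m/s.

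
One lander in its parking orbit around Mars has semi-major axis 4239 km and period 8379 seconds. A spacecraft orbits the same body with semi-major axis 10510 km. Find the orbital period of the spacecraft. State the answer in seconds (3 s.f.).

T₂ ≈ 32700 seconds

Kepler's third law: T² ∝ a³, so T₂ = T₁ (a₂/a₁)^(3/2).
a₂/a₁ = 2.479, (a₂/a₁)^(3/2) = 3.904.
T₂ = 8379 × 3.904 = 32710 seconds.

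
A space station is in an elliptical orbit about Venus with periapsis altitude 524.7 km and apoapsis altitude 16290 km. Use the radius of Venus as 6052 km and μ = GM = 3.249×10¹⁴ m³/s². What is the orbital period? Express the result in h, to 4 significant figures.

T ≈ 5.324 h

r_p = 6052 + 524.7 = 6576.7 km = 6.5767×10⁶ m.
r_a = 6052 + 16290 = 22342 km = 2.2342×10⁷ m.
Semi-major axis a = (r_p + r_a)/2 = (6576.7 + 22342)/2 = 14459 km = 1.446×10⁷ m.
By Kepler's third law T = 2π√(a³/μ) = 2π × 3.050×10³ = 1.917×10⁴ s.
= 5.324 h.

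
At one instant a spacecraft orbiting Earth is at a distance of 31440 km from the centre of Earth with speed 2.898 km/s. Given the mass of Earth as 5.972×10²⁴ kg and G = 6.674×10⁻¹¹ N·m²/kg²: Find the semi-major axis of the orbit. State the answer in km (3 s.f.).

a ≈ 23500 km

μ = GM = 6.674×10⁻¹¹ × 5.972×10²⁴ = 3.986×10¹⁴ m³/s².
r = 3.144×10⁷ m.
Specific orbital energy ε = v²/2 − μ/r = (2898)²/2 − 3.986×10¹⁴/3.144×10⁷ = -8.478×10⁶ J/kg.
Since ε = −μ/(2a), a = −μ/(2ε) = 2.351×10⁷ m = 23506 km.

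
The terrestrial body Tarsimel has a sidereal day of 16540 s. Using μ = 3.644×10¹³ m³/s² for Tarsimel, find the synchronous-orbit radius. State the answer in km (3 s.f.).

r_sync ≈ 6320 km

A synchronous orbit has period T, so by Kepler's third law a = (μT²/4π²)^(1/3).
μT²/4π² = 3.644×10¹³ × (1.654×10⁴)² / 39.48 = 2.525×10²⁰ m³.
a = 6.321×10⁶ m = 6320.7 km.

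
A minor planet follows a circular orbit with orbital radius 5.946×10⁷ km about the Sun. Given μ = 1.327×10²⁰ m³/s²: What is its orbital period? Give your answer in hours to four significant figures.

T ≈ 2197 hours

r = 5.946×10⁷ km = 5.946×10¹⁰ m.
Kepler's third law: T = 2π√(r³/μ) = 2π√((5.946×10¹⁰)³ / 1.327×10²⁰).
r³/μ = 1.584×10¹² s², so T = 2π × 1.259×10⁶ = 7.908×10⁶ s.
Converting: 7.908×10⁶ s ÷ 3600 = 2197 hours.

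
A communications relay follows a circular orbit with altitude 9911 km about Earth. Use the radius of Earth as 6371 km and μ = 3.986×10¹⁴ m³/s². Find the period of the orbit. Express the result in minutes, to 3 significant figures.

r = 6371 + 9911 = 16282 km = 1.6282×10⁷ m.
Kepler's third law: T = 2π√(r³/μ) = 2π√((1.628×10⁷)³ / 3.986×10¹⁴).
r³/μ = 1.083×10⁷ s², so T = 2π × 3.291×10³ = 2.068×10⁴ s.
Converting: 2.068×10⁴ s ÷ 60.00 = 344.6 minutes.

T ≈ 345 minutes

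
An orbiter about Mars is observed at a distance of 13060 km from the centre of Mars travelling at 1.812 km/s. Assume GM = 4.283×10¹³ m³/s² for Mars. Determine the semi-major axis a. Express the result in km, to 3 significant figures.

r = 1.306×10⁷ m.
Specific orbital energy ε = v²/2 − μ/r = (1812)²/2 − 4.283×10¹³/1.306×10⁷ = -1.638×10⁶ J/kg.
Since ε = −μ/(2a), a = −μ/(2ε) = 1.308×10⁷ m = 13075 km.

a ≈ 13100 km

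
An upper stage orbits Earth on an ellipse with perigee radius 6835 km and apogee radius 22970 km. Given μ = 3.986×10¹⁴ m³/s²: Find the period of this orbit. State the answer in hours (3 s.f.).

T ≈ 5.03 hours

Semi-major axis a = (r_p + r_a)/2 = (6835.0 + 22970)/2 = 14902 km = 1.490×10⁷ m.
By Kepler's third law T = 2π√(a³/μ) = 2π × 2.882×10³ = 1.811×10⁴ s.
= 5.029 hours.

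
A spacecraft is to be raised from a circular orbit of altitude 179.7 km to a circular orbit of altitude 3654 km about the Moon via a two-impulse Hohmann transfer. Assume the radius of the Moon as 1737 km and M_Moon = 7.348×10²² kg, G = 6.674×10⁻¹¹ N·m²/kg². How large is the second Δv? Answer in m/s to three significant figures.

μ = GM = 6.674×10⁻¹¹ × 7.348×10²² = 4.904×10¹² m³/s².
r₁ = 1737 + 179.7 = 1916.7 km = 1.9167×10⁶ m.
r₂ = 1737 + 3654 = 5391.0 km = 5.3910×10⁶ m.
Transfer ellipse a_t = (r₁ + r₂)/2 = 3.654×10⁶ m.
At r₁: circular v_c1 = √(μ/r₁) = 1600 m/s; transfer-perilune v_p = √[μ(2/r₁ − 1/a_t)] = 1943 m/s.
At r₂: circular v_c2 = √(μ/r₂) = 953.8 m/s; transfer-apolune v_a = √[μ(2/r₂ − 1/a_t)] = 690.8 m/s.
Δv₂ = v_c2 − v_a = 263.0 m/s.

Δv ≈ 263 m/s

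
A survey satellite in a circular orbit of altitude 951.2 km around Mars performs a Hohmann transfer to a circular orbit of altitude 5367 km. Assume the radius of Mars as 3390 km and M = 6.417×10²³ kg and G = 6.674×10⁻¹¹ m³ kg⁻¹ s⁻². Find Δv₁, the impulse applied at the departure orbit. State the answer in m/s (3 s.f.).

Δv ≈ 491 m/s

μ = GM = 6.674×10⁻¹¹ × 6.417×10²³ = 4.283×10¹³ m³/s².
r₁ = 3390 + 951.2 = 4341.2 km = 4.3412×10⁶ m.
r₂ = 3390 + 5367 = 8757.0 km = 8.7570×10⁶ m.
Transfer ellipse a_t = (r₁ + r₂)/2 = 6.549×10⁶ m.
At r₁: circular v_c1 = √(μ/r₁) = 3141 m/s; transfer-periapsis v_p = √[μ(2/r₁ − 1/a_t)] = 3632 m/s.
Δv₁ = v_p − v_c1 = 491.1 m/s.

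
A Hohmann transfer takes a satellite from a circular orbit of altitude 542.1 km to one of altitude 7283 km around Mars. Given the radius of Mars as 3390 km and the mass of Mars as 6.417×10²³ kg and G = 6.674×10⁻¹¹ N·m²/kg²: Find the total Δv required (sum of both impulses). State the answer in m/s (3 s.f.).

μ = GM = 6.674×10⁻¹¹ × 6.417×10²³ = 4.283×10¹³ m³/s².
r₁ = 3390 + 542.1 = 3932.1 km = 3.9321×10⁶ m.
r₂ = 3390 + 7283 = 10673 km = 1.0673×10⁷ m.
Transfer ellipse a_t = (r₁ + r₂)/2 = 7.303×10⁶ m.
At r₁: circular v_c1 = √(μ/r₁) = 3300 m/s; transfer-periapsis v_p = √[μ(2/r₁ − 1/a_t)] = 3990 m/s.
Δv₁ = v_p − v_c1 = 689.6 m/s.
At r₂: circular v_c2 = √(μ/r₂) = 2003 m/s; transfer-apoapsis v_a = √[μ(2/r₂ − 1/a_t)] = 1470 m/s.
Δv₂ = v_c2 − v_a = 533.3 m/s.
Total Δv = Δv₁ + Δv₂ = 1223 m/s.

Δv_total ≈ 1220 m/s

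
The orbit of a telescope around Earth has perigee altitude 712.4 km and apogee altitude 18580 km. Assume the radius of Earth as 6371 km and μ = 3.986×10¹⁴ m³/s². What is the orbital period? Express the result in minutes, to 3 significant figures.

T ≈ 336 minutes

r_p = 6371 + 712.4 = 7083.4 km = 7.0834×10⁶ m.
r_a = 6371 + 18580 = 24951 km = 2.4951×10⁷ m.
Semi-major axis a = (r_p + r_a)/2 = (7083.4 + 24951)/2 = 16017 km = 1.602×10⁷ m.
By Kepler's third law T = 2π√(a³/μ) = 2π × 3.211×10³ = 2.017×10⁴ s.
= 336.2 minutes.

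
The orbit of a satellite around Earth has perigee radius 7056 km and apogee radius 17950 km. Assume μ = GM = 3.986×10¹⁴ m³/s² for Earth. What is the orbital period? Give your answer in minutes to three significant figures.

Semi-major axis a = (r_p + r_a)/2 = (7056.0 + 17950)/2 = 12503 km = 1.250×10⁷ m.
By Kepler's third law T = 2π√(a³/μ) = 2π × 2.214×10³ = 1.391×10⁴ s.
= 231.9 minutes.

T ≈ 232 minutes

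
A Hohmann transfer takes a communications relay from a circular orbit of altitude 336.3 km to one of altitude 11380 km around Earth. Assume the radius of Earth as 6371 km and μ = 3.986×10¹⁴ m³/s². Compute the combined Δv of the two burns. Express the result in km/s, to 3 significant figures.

Δv_total ≈ 2.81 km/s

r₁ = 6371 + 336.3 = 6707.3 km = 6.7073×10⁶ m.
r₂ = 6371 + 11380 = 17751 km = 1.7751×10⁷ m.
Transfer ellipse a_t = (r₁ + r₂)/2 = 1.223×10⁷ m.
At r₁: circular v_c1 = √(μ/r₁) = 7709 m/s; transfer-perigee v_p = √[μ(2/r₁ − 1/a_t)] = 9288 m/s.
Δv₁ = v_p − v_c1 = 1579 m/s.
At r₂: circular v_c2 = √(μ/r₂) = 4739 m/s; transfer-apogee v_a = √[μ(2/r₂ − 1/a_t)] = 3509 m/s.
Δv₂ = v_c2 − v_a = 1229 m/s.
Total Δv = Δv₁ + Δv₂ = 2808 m/s = 2.808 km/s.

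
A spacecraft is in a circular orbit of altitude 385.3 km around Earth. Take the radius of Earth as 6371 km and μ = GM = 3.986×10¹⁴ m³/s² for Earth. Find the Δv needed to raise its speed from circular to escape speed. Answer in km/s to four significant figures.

Δv ≈ 3.182 km/s

r = 6371 + 385.3 = 6756.3 km = 6.7563×10⁶ m.
Circular speed v_c = √(μ/r) = 7681 m/s.
Escape speed v_esc = √(2μ/r) = √2 × v_c = 10860 m/s.
Δv = v_esc − v_c = 3182 m/s = 3.182 km/s.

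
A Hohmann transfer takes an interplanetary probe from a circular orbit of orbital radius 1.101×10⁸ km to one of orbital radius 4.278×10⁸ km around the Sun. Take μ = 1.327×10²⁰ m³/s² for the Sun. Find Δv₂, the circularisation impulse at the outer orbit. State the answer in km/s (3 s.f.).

Δv ≈ 6.34 km/s

r₁ = 1.101×10⁸ km = 1.101×10¹¹ m.
r₂ = 4.278×10⁸ km = 4.278×10¹¹ m.
Transfer ellipse a_t = (r₁ + r₂)/2 = 2.690×10¹¹ m.
At r₁: circular v_c1 = √(μ/r₁) = 34720 m/s; transfer-perihelion v_p = √[μ(2/r₁ − 1/a_t)] = 43790 m/s.
At r₂: circular v_c2 = √(μ/r₂) = 17610 m/s; transfer-aphelion v_a = √[μ(2/r₂ − 1/a_t)] = 11270 m/s.
Δv₂ = v_c2 − v_a = 6344 m/s.
= 6.344 km/s.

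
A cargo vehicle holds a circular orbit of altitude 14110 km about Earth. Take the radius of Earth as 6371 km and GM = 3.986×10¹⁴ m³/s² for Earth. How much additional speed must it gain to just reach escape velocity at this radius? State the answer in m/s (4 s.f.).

Δv ≈ 1827 m/s

r = 6371 + 14110 = 20481 km = 2.0481×10⁷ m.
Circular speed v_c = √(μ/r) = 4412 m/s.
Escape speed v_esc = √(2μ/r) = √2 × v_c = 6239 m/s.
Δv = v_esc − v_c = 1827 m/s.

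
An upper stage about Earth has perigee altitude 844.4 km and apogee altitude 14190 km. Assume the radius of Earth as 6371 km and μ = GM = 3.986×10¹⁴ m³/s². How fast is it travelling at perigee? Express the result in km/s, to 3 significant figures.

v ≈ 9.04 km/s

r_p = 6371 + 844.4 = 7215.4 km = 7.2154×10⁶ m.
r_a = 6371 + 14190 = 20561 km = 2.0561×10⁷ m.
Semi-major axis a = (r_p + r_a)/2 = 13888 km = 1.389×10⁷ m.
Vis-viva: v² = μ(2/r − 1/a) = 3.986×10¹⁴ × (2.772×10⁻⁷ − 7.200×10⁻⁸) = 8.179×10⁷ m²/s².
v = 9044 m/s = 9.044 km/s.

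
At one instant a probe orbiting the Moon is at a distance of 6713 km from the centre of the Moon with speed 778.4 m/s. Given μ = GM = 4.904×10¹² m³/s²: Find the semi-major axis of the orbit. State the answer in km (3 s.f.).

a ≈ 5730 km

r = 6.713×10⁶ m.
Specific orbital energy ε = v²/2 − μ/r = (778.4)²/2 − 4.904×10¹²/6.713×10⁶ = -4.276×10⁵ J/kg.
Since ε = −μ/(2a), a = −μ/(2ε) = 5.735×10⁶ m = 5734.7 km.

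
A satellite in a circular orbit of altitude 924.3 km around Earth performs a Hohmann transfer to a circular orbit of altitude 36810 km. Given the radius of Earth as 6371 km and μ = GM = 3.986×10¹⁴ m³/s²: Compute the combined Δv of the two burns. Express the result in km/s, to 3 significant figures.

r₁ = 6371 + 924.3 = 7295.3 km = 7.2953×10⁶ m.
r₂ = 6371 + 36810 = 43181 km = 4.3181×10⁷ m.
Transfer ellipse a_t = (r₁ + r₂)/2 = 2.524×10⁷ m.
At r₁: circular v_c1 = √(μ/r₁) = 7392 m/s; transfer-perigee v_p = √[μ(2/r₁ − 1/a_t)] = 9669 m/s.
Δv₁ = v_p − v_c1 = 2277 m/s.
At r₂: circular v_c2 = √(μ/r₂) = 3038 m/s; transfer-apogee v_a = √[μ(2/r₂ − 1/a_t)] = 1633 m/s.
Δv₂ = v_c2 − v_a = 1405 m/s.
Total Δv = Δv₁ + Δv₂ = 3682 m/s = 3.682 km/s.

Δv_total ≈ 3.68 km/s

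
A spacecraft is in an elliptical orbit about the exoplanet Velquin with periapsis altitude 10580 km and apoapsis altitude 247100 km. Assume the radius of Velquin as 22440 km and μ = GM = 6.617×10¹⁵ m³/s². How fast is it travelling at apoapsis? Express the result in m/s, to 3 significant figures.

v ≈ 2310 m/s

r_p = 22440 + 10580 = 33020 km = 3.3020×10⁷ m.
r_a = 22440 + 247100 = 269540 km = 2.6954×10⁸ m.
Semi-major axis a = (r_p + r_a)/2 = 1.5128×10⁵ km = 1.513×10⁸ m.
Vis-viva: v² = μ(2/r − 1/a) = 6.617×10¹⁵ × (7.420×10⁻⁹ − 6.610×10⁻⁹) = 5.358×10⁶ m²/s².
v = 2315 m/s.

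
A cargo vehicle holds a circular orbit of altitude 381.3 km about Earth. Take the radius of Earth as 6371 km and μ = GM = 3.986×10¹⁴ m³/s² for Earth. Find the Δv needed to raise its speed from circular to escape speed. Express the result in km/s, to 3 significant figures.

r = 6371 + 381.3 = 6752.3 km = 6.7523×10⁶ m.
Circular speed v_c = √(μ/r) = 7683 m/s.
Escape speed v_esc = √(2μ/r) = √2 × v_c = 10870 m/s.
Δv = v_esc − v_c = 3182 m/s = 3.182 km/s.

Δv ≈ 3.18 km/s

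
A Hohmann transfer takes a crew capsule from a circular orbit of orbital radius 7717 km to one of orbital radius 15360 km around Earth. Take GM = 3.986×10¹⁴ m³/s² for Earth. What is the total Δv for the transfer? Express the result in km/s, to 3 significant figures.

Δv_total ≈ 2.03 km/s

r₁ = 7717 km = 7.717×10⁶ m.
r₂ = 15360 km = 1.536×10⁷ m.
Transfer ellipse a_t = (r₁ + r₂)/2 = 1.154×10⁷ m.
At r₁: circular v_c1 = √(μ/r₁) = 7187 m/s; transfer-perigee v_p = √[μ(2/r₁ − 1/a_t)] = 8292 m/s.
Δv₁ = v_p − v_c1 = 1105 m/s.
At r₂: circular v_c2 = √(μ/r₂) = 5094 m/s; transfer-apogee v_a = √[μ(2/r₂ − 1/a_t)] = 4166 m/s.
Δv₂ = v_c2 − v_a = 928.1 m/s.
Total Δv = Δv₁ + Δv₂ = 2033 m/s = 2.033 km/s.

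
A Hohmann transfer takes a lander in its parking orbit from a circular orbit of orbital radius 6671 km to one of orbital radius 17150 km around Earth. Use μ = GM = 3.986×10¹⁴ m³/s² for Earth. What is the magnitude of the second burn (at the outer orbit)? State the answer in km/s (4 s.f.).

r₁ = 6671 km = 6.671×10⁶ m.
r₂ = 17150 km = 1.715×10⁷ m.
Transfer ellipse a_t = (r₁ + r₂)/2 = 1.191×10⁷ m.
At r₁: circular v_c1 = √(μ/r₁) = 7730 m/s; transfer-perigee v_p = √[μ(2/r₁ − 1/a_t)] = 9276 m/s.
At r₂: circular v_c2 = √(μ/r₂) = 4821 m/s; transfer-apogee v_a = √[μ(2/r₂ − 1/a_t)] = 3608 m/s.
Δv₂ = v_c2 − v_a = 1213 m/s.
= 1.213 km/s.

Δv ≈ 1.213 km/s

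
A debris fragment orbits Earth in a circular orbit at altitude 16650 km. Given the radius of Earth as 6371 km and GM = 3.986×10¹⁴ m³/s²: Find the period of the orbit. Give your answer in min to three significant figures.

T ≈ 579 min

r = 6371 + 16650 = 23021 km = 2.3021×10⁷ m.
Kepler's third law: T = 2π√(r³/μ) = 2π√((2.302×10⁷)³ / 3.986×10¹⁴).
r³/μ = 3.061×10⁷ s², so T = 2π × 5.532×10³ = 3.476×10⁴ s.
Converting: 3.476×10⁴ s ÷ 60.00 = 579.4 min.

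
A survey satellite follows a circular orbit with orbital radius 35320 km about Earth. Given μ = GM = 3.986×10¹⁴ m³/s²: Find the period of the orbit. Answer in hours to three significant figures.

r = 35320 km = 3.532×10⁷ m.
Kepler's third law: T = 2π√(r³/μ) = 2π√((3.532×10⁷)³ / 3.986×10¹⁴).
r³/μ = 1.105×10⁸ s², so T = 2π × 1.051×10⁴ = 6.606×10⁴ s.
Converting: 6.606×10⁴ s ÷ 3600 = 18.35 hours.

T ≈ 18.4 hours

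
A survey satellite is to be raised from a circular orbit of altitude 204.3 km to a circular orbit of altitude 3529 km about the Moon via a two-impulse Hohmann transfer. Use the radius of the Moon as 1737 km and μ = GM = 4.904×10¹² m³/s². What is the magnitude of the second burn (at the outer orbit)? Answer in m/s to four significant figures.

Δv ≈ 256.7 m/s

r₁ = 1737 + 204.3 = 1941.3 km = 1.9413×10⁶ m.
r₂ = 1737 + 3529 = 5266.0 km = 5.2660×10⁶ m.
Transfer ellipse a_t = (r₁ + r₂)/2 = 3.604×10⁶ m.
At r₁: circular v_c1 = √(μ/r₁) = 1589 m/s; transfer-perilune v_p = √[μ(2/r₁ − 1/a_t)] = 1921 m/s.
At r₂: circular v_c2 = √(μ/r₂) = 965.0 m/s; transfer-apolune v_a = √[μ(2/r₂ − 1/a_t)] = 708.3 m/s.
Δv₂ = v_c2 − v_a = 256.7 m/s.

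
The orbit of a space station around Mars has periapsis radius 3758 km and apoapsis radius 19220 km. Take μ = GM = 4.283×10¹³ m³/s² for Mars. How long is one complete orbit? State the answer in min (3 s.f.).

Semi-major axis a = (r_p + r_a)/2 = (3758.0 + 19220)/2 = 11489 km = 1.149×10⁷ m.
By Kepler's third law T = 2π√(a³/μ) = 2π × 5.950×10³ = 3.739×10⁴ s.
= 623.1 min.

T ≈ 623 min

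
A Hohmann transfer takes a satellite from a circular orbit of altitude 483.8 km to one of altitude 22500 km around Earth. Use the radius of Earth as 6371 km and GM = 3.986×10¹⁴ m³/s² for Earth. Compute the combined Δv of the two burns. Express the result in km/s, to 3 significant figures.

r₁ = 6371 + 483.8 = 6854.8 km = 6.8548×10⁶ m.
r₂ = 6371 + 22500 = 28871 km = 2.8871×10⁷ m.
Transfer ellipse a_t = (r₁ + r₂)/2 = 1.786×10⁷ m.
At r₁: circular v_c1 = √(μ/r₁) = 7626 m/s; transfer-perigee v_p = √[μ(2/r₁ − 1/a_t)] = 9695 m/s.
Δv₁ = v_p − v_c1 = 2069 m/s.
At r₂: circular v_c2 = √(μ/r₂) = 3716 m/s; transfer-apogee v_a = √[μ(2/r₂ − 1/a_t)] = 2302 m/s.
Δv₂ = v_c2 − v_a = 1414 m/s.
Total Δv = Δv₁ + Δv₂ = 3483 m/s = 3.483 km/s.

Δv_total ≈ 3.48 km/s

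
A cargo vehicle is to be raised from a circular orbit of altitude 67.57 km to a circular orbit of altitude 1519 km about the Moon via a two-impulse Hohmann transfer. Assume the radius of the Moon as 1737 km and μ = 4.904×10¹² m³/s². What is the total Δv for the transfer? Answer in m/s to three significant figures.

Δv_total ≈ 412 m/s

r₁ = 1737 + 67.57 = 1804.6 km = 1.8046×10⁶ m.
r₂ = 1737 + 1519 = 3256.0 km = 3.2560×10⁶ m.
Transfer ellipse a_t = (r₁ + r₂)/2 = 2.530×10⁶ m.
At r₁: circular v_c1 = √(μ/r₁) = 1648 m/s; transfer-perilune v_p = √[μ(2/r₁ − 1/a_t)] = 1870 m/s.
Δv₁ = v_p − v_c1 = 221.5 m/s.
At r₂: circular v_c2 = √(μ/r₂) = 1227 m/s; transfer-apolune v_a = √[μ(2/r₂ − 1/a_t)] = 1036 m/s.
Δv₂ = v_c2 − v_a = 190.8 m/s.
Total Δv = Δv₁ + Δv₂ = 412.4 m/s.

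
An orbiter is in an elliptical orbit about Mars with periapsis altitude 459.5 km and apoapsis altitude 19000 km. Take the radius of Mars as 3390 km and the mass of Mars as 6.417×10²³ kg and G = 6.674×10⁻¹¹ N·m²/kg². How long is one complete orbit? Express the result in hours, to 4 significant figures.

T ≈ 12.67 hours

μ = GM = 6.674×10⁻¹¹ × 6.417×10²³ = 4.283×10¹³ m³/s².
r_p = 3390 + 459.5 = 3849.5 km = 3.8495×10⁶ m.
r_a = 3390 + 19000 = 22390 km = 2.2390×10⁷ m.
Semi-major axis a = (r_p + r_a)/2 = (3849.5 + 22390)/2 = 13120 km = 1.312×10⁷ m.
By Kepler's third law T = 2π√(a³/μ) = 2π × 7.262×10³ = 4.563×10⁴ s.
= 12.67 hours.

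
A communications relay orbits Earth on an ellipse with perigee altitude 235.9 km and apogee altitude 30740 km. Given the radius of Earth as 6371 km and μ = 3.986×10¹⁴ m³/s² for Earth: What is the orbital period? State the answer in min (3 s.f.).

r_p = 6371 + 235.9 = 6606.9 km = 6.6069×10⁶ m.
r_a = 6371 + 30740 = 37111 km = 3.7111×10⁷ m.
Semi-major axis a = (r_p + r_a)/2 = (6606.9 + 37111)/2 = 21859 km = 2.186×10⁷ m.
By Kepler's third law T = 2π√(a³/μ) = 2π × 5.119×10³ = 3.216×10⁴ s.
= 536.0 min.

T ≈ 536 min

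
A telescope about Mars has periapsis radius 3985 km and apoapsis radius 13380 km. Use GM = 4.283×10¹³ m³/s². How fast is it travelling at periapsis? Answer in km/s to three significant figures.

Semi-major axis a = (r_p + r_a)/2 = 8682.5 km = 8.682×10⁶ m.
Vis-viva: v² = μ(2/r − 1/a) = 4.283×10¹³ × (5.019×10⁻⁷ − 1.152×10⁻⁷) = 1.656×10⁷ m²/s².
v = 4070 m/s = 4.070 km/s.

v ≈ 4.07 km/s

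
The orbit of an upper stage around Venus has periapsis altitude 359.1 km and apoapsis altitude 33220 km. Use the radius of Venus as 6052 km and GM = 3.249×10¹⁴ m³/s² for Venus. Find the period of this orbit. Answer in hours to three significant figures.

r_p = 6052 + 359.1 = 6411.1 km = 6.4111×10⁶ m.
r_a = 6052 + 33220 = 39272 km = 3.9272×10⁷ m.
Semi-major axis a = (r_p + r_a)/2 = (6411.1 + 39272)/2 = 22842 km = 2.284×10⁷ m.
By Kepler's third law T = 2π√(a³/μ) = 2π × 6.056×10³ = 3.805×10⁴ s.
= 10.57 hours.

T ≈ 10.6 hours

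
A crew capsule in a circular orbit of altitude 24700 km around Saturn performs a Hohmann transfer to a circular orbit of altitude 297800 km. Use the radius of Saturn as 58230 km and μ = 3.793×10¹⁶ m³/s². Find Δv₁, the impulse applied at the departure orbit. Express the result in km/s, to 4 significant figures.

r₁ = 58230 + 24700 = 82930 km = 8.2930×10⁷ m.
r₂ = 58230 + 297800 = 356030 km = 3.5603×10⁸ m.
Transfer ellipse a_t = (r₁ + r₂)/2 = 2.195×10⁸ m.
At r₁: circular v_c1 = √(μ/r₁) = 21390 m/s; transfer-perikrone v_p = √[μ(2/r₁ − 1/a_t)] = 27240 m/s.
Δv₁ = v_p − v_c1 = 5852 m/s.
= 5.852 km/s.

Δv ≈ 5.852 km/s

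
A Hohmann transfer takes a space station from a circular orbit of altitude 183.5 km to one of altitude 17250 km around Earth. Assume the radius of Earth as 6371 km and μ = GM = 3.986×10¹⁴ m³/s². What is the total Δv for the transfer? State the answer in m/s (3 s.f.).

r₁ = 6371 + 183.5 = 6554.5 km = 6.5545×10⁶ m.
r₂ = 6371 + 17250 = 23621 km = 2.3621×10⁷ m.
Transfer ellipse a_t = (r₁ + r₂)/2 = 1.509×10⁷ m.
At r₁: circular v_c1 = √(μ/r₁) = 7798 m/s; transfer-perigee v_p = √[μ(2/r₁ − 1/a_t)] = 9757 m/s.
Δv₁ = v_p − v_c1 = 1959 m/s.
At r₂: circular v_c2 = √(μ/r₂) = 4108 m/s; transfer-apogee v_a = √[μ(2/r₂ − 1/a_t)] = 2708 m/s.
Δv₂ = v_c2 − v_a = 1400 m/s.
Total Δv = Δv₁ + Δv₂ = 3359 m/s.

Δv_total ≈ 3360 m/s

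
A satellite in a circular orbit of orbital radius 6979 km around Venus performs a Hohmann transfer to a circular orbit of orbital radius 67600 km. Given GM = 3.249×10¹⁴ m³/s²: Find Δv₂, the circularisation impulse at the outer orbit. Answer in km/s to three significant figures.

r₁ = 6979 km = 6.979×10⁶ m.
r₂ = 67600 km = 6.760×10⁷ m.
Transfer ellipse a_t = (r₁ + r₂)/2 = 3.729×10⁷ m.
At r₁: circular v_c1 = √(μ/r₁) = 6823 m/s; transfer-periapsis v_p = √[μ(2/r₁ − 1/a_t)] = 9187 m/s.
At r₂: circular v_c2 = √(μ/r₂) = 2192 m/s; transfer-apoapsis v_a = √[μ(2/r₂ − 1/a_t)] = 948.4 m/s.
Δv₂ = v_c2 − v_a = 1244 m/s.
= 1.244 km/s.

Δv ≈ 1.24 km/s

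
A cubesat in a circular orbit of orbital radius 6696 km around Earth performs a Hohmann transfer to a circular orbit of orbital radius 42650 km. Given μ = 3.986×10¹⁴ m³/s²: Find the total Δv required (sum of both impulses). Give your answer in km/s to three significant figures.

Δv_total ≈ 3.89 km/s

r₁ = 6696 km = 6.696×10⁶ m.
r₂ = 42650 km = 4.265×10⁷ m.
Transfer ellipse a_t = (r₁ + r₂)/2 = 2.467×10⁷ m.
At r₁: circular v_c1 = √(μ/r₁) = 7715 m/s; transfer-perigee v_p = √[μ(2/r₁ − 1/a_t)] = 10140 m/s.
Δv₁ = v_p − v_c1 = 2429 m/s.
At r₂: circular v_c2 = √(μ/r₂) = 3057 m/s; transfer-apogee v_a = √[μ(2/r₂ − 1/a_t)] = 1593 m/s.
Δv₂ = v_c2 − v_a = 1464 m/s.
Total Δv = Δv₁ + Δv₂ = 3893 m/s = 3.893 km/s.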